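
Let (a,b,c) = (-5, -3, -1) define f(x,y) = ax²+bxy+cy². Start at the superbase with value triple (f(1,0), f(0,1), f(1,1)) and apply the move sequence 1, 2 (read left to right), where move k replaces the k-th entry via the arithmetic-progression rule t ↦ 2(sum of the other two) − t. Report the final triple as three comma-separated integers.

start (-5,-1,-9) = (f(1,0),f(0,1),f(1,1))
replace slot 1: 2·((-1)+(-9)) − (-5) = -15 → (-15,-1,-9)
replace slot 2: 2·((-15)+(-9)) − (-1) = -47 → (-15,-47,-9)

-15,-47,-9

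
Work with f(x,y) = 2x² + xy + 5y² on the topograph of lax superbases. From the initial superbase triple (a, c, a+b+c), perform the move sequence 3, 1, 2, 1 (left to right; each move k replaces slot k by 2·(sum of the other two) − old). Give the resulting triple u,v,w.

start (2,5,8) = (f(1,0),f(0,1),f(1,1))
replace slot 3: 2·(2+5) − 8 = 6 → (2,5,6)
replace slot 1: 2·(5+6) − 2 = 20 → (20,5,6)
replace slot 2: 2·(20+6) − 5 = 47 → (20,47,6)
replace slot 1: 2·(47+6) − 20 = 86 → (86,47,6)

86,47,6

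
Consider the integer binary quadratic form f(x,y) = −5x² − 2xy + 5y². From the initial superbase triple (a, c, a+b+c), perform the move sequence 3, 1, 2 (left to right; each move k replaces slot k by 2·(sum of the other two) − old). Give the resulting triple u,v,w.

start (-5,5,-2) = (f(1,0),f(0,1),f(1,1))
replace slot 3: 2·((-5)+5) − (-2) = 2 → (-5,5,2)
replace slot 1: 2·(5+2) − (-5) = 19 → (19,5,2)
replace slot 2: 2·(19+2) − 5 = 37 → (19,37,2)

19,37,2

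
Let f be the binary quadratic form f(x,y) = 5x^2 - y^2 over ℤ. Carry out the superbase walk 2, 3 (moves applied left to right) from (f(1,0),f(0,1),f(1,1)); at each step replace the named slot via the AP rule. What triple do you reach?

start (5,-1,4) = (f(1,0),f(0,1),f(1,1))
replace slot 2: 2·(5+4) − (-1) = 19 → (5,19,4)
replace slot 3: 2·(5+19) − 4 = 44 → (5,19,44)

5,19,44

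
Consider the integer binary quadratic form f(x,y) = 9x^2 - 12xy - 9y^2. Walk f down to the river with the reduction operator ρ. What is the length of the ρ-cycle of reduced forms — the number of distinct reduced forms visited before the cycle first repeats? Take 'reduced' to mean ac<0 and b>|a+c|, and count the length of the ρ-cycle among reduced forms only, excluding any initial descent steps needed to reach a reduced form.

D = 468, ⌊√D⌋ = 21
descent: ρ → (-9,12,9)  [lands on river]
river: ρ → (9,6,-12)
river: ρ → (-12,18,3)
river: ρ → (3,18,-12)
river: ρ → (-12,6,9)
river: ρ → (9,12,-9)
river: ρ → (-9,6,12)
river: ρ → (12,18,-3)
river: ρ → (-3,18,12)
river: ρ → (12,6,-9)
ρ-cycle length = 10 (tail of 1 descent step not counted)

10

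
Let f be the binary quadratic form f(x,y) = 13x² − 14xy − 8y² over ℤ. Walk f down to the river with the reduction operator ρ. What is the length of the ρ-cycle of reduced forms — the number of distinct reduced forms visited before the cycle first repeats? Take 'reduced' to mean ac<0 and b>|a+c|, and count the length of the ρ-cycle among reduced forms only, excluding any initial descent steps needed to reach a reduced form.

D = 612, ⌊√D⌋ = 24
descent: ρ → (-8,14,13)  [lands on river]
river: ρ → (13,12,-9)
river: ρ → (-9,24,1)
river: ρ → (1,24,-9)
river: ρ → (-9,12,13)
river: ρ → (13,14,-8)
river: ρ → (-8,18,9)
river: ρ → (9,18,-8)
ρ-cycle length = 8 (tail of 1 descent step not counted)

8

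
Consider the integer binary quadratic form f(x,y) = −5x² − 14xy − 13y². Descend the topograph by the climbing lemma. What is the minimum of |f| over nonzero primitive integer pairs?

translate: b→4 (≡14 mod 10), so (5,14,13)→(5,4,4)
flip: (5,4,4)→(4,-4,5)
translate: b→4 (≡-4 mod 8), so (4,-4,5)→(4,4,5)
reduced (well bottom): (4,4,5) with a≤c, −a<b≤a
well minimum |f| = |-4| = 4 (negative-definite)

4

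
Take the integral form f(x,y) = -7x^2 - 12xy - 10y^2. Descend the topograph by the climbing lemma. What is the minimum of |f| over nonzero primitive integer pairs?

translate: b→-2 (≡12 mod 14), so (7,12,10)→(7,-2,5)
flip: (7,-2,5)→(5,2,7)
reduced (well bottom): (5,2,7) with a≤c, −a<b≤a
well minimum |f| = |-5| = 5 (negative-definite)

5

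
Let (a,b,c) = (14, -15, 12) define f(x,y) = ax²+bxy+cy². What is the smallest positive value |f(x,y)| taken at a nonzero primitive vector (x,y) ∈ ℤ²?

translate: b→13 (≡-15 mod 28), so (14,-15,12)→(14,13,11)
flip: (14,13,11)→(11,-13,14)
translate: b→9 (≡-13 mod 22), so (11,-13,14)→(11,9,12)
reduced (well bottom): (11,9,12) with a≤c, −a<b≤a
well minimum = a = 11

11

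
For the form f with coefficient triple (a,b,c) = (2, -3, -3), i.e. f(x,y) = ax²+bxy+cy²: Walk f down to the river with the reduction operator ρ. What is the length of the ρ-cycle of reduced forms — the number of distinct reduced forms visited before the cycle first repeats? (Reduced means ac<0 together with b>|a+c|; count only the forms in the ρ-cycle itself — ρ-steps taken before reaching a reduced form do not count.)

D = 33, ⌊√D⌋ = 5
descent: ρ → (-3,3,2)  [lands on river]
river: ρ → (2,5,-1)
river: ρ → (-1,5,2)
river: ρ → (2,3,-3)
ρ-cycle length = 4 (tail of 1 descent step not counted)

4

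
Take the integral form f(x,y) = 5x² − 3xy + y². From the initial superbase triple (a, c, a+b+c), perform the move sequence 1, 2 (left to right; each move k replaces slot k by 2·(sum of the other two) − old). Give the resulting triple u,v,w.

start (5,1,3) = (f(1,0),f(0,1),f(1,1))
replace slot 1: 2·(1+3) − 5 = 3 → (3,1,3)
replace slot 2: 2·(3+3) − 1 = 11 → (3,11,3)

3,11,3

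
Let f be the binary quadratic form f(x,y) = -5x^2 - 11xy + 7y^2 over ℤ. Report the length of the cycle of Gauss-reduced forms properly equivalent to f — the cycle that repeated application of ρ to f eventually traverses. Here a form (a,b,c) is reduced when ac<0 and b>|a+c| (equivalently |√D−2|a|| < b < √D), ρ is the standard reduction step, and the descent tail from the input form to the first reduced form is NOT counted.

D = 261, ⌊√D⌋ = 16
descent: ρ → (7,11,-5)  [lands on river]
river: ρ → (-5,9,9)
river: ρ → (9,9,-5)
river: ρ → (-5,11,7)
river: ρ → (7,3,-9)
river: ρ → (-9,15,1)
river: ρ → (1,15,-9)
river: ρ → (-9,3,7)
ρ-cycle length = 8 (tail of 1 descent step not counted)

8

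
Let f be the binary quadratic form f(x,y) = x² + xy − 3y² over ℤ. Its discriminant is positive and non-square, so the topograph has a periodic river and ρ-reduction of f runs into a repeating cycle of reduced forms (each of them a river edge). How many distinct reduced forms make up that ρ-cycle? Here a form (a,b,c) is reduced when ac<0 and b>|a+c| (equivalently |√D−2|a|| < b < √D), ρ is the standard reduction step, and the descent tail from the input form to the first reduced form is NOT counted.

D = 13, ⌊√D⌋ = 3
descent: ρ → (-3,-1,1)
descent: ρ → (1,3,-1)  [lands on river]
river: ρ → (-1,3,1)
ρ-cycle length = 2 (tail of 2 descent steps not counted)

2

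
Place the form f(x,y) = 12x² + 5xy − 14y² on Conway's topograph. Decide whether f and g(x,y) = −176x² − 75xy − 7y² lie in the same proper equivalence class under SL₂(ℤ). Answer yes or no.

D₁ = 697, D₂ = 697
river cycle of f (length 10): (-14, 23, 3), (3, 25, -6), (-6, 23, 7), (7, 19, -12), (-12, 5, 14), (14, 23, -3), (-3, 25, 6), (6, 23, -7), (-7, 19, 12), (12, 5, -14)
river cycle of g (length 10): (-7, 19, 12), (12, 5, -14), (-14, 23, 3), (3, 25, -6), (-6, 23, 7), (7, 19, -12), (-12, 5, 14), (14, 23, -3), (-3, 25, 6), (6, 23, -7)
cycles coincide ⇒ equivalent

yes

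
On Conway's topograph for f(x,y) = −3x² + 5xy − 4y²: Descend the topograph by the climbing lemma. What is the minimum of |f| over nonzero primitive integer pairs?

translate: b→1 (≡-5 mod 6), so (3,-5,4)→(3,1,2)
flip: (3,1,2)→(2,-1,3)
reduced (well bottom): (2,-1,3) with a≤c, −a<b≤a
well minimum |f| = |-2| = 2 (negative-definite)

2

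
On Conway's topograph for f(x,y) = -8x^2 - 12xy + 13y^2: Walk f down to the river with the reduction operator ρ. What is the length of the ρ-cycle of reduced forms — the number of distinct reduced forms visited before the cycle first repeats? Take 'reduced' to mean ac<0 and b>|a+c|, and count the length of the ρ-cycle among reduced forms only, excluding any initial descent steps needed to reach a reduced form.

D = 560, ⌊√D⌋ = 23
descent: ρ → (13,12,-8)  [lands on river]
river: ρ → (-8,20,5)
river: ρ → (5,20,-8)
river: ρ → (-8,12,13)
river: ρ → (13,14,-7)
river: ρ → (-7,14,13)
ρ-cycle length = 6 (tail of 1 descent step not counted)

6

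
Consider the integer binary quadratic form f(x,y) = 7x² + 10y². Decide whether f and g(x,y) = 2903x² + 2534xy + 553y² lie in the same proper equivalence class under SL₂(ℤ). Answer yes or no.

D₁ = -280, D₂ = -280
f: reduced (well bottom): (7,0,10) with a≤c, −a<b≤a
g: flip: (2903,2534,553)→(553,-2534,2903)
g: translate: b→-322 (≡-2534 mod 1106), so (553,-2534,2903)→(553,-322,47)
g: flip: (553,-322,47)→(47,322,553)
g: translate: b→40 (≡322 mod 94), so (47,322,553)→(47,40,10)
g: flip: (47,40,10)→(10,-40,47)
g: translate: b→0 (≡-40 mod 20), so (10,-40,47)→(10,0,7)
g: flip: (10,0,7)→(7,0,10)
g: reduced (well bottom): (7,0,10) with a≤c, −a<b≤a
reduced forms (7, 0, 10) vs (7, 0, 10) ⇒ equivalent

yes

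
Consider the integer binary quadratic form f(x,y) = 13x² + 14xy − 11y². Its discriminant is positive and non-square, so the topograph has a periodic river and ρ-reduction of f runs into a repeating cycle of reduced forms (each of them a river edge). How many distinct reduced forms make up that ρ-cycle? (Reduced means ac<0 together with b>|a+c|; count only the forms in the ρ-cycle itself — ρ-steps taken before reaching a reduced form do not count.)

D = 768, ⌊√D⌋ = 27
river: ρ → (-11,8,16)
river: ρ → (16,24,-3)
river: ρ → (-3,24,16)
river: ρ → (16,8,-11)
river: ρ → (-11,14,13)
river: ρ → (13,12,-12)
river: ρ → (-12,12,13)
river: ρ → (13,14,-11)
ρ-cycle length = 8 (tail of 0 descent steps not counted)

8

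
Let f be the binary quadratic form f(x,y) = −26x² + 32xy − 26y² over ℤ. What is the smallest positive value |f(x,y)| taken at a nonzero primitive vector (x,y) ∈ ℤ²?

translate: b→20 (≡-32 mod 52), so (26,-32,26)→(26,20,20)
flip: (26,20,20)→(20,-20,26)
translate: b→20 (≡-20 mod 40), so (20,-20,26)→(20,20,26)
reduced (well bottom): (20,20,26) with a≤c, −a<b≤a
well minimum |f| = |-20| = 20 (negative-definite)

20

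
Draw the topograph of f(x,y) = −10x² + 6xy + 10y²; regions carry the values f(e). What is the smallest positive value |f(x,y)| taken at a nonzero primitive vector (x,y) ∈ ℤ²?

river: ρ → (10,14,-6)
river: ρ → (-6,10,14)
river: ρ → (14,18,-2)
river: ρ → (-2,18,14)
river: ρ → (14,10,-6)
river: ρ → (-6,14,10)
river: ρ → (10,6,-10)
river: ρ → (-10,14,6)
river: ρ → (6,10,-14)
river: ρ → (-14,18,2)
river: ρ → (2,18,-14)
river: ρ → (-14,10,6)
river: ρ → (6,14,-10)
river: ρ → (-10,6,10)
closes: descent 0, river 14
min |a| on river = 2

2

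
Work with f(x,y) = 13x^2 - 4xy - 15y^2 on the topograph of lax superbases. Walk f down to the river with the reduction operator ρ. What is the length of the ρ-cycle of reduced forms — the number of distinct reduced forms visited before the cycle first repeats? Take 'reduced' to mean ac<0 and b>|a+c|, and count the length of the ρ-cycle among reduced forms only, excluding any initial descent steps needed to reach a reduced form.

D = 796, ⌊√D⌋ = 28
descent: ρ → (-15,4,13)  [lands on river]
river: ρ → (13,22,-6)
river: ρ → (-6,26,5)
river: ρ → (5,24,-11)
river: ρ → (-11,20,9)
river: ρ → (9,16,-15)
river: ρ → (-15,14,10)
river: ρ → (10,26,-3)
river: ρ → (-3,28,1)
river: ρ → (1,28,-3)
river: ρ → (-3,26,10)
river: ρ → (10,14,-15)
river: ρ → (-15,16,9)
river: ρ → (9,20,-11)
river: ρ → (-11,24,5)
river: ρ → (5,26,-6)
river: ρ → (-6,22,13)
river: ρ → (13,4,-15)
river: ρ → (-15,26,2)
river: ρ → (2,26,-15)
ρ-cycle length = 20 (tail of 1 descent step not counted)

20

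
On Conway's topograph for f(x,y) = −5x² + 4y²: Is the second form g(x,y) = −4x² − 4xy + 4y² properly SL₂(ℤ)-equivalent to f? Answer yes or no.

D₁ = 80, D₂ = 80
river cycle of f (length 2): (4, 8, -1), (-1, 8, 4)
river cycle of g (length 2): (4, 4, -4), (-4, 4, 4)
cycles differ ⇒ inequivalent

no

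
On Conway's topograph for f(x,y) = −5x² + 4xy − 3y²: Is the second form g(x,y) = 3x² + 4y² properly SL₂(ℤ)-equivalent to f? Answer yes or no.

D₁ = -44, D₂ = -48
discriminants differ ⇒ not SL₂(ℤ)-equivalent

no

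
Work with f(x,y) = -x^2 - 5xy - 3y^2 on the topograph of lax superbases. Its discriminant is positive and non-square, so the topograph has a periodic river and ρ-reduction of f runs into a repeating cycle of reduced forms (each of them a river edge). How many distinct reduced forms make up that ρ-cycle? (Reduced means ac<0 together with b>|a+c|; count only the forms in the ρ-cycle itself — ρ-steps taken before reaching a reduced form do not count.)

D = 13, ⌊√D⌋ = 3
descent: ρ → (-3,-1,1)
descent: ρ → (1,3,-1)  [lands on river]
river: ρ → (-1,3,1)
ρ-cycle length = 2 (tail of 2 descent steps not counted)

2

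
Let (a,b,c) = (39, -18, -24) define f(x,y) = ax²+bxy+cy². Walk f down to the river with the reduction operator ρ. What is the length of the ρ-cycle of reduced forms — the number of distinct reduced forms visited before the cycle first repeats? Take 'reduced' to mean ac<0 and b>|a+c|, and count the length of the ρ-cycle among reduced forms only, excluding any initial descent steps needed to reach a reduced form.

D = 4068, ⌊√D⌋ = 63
descent: ρ → (-24,18,39)  [lands on river]
river: ρ → (39,60,-3)
river: ρ → (-3,60,39)
river: ρ → (39,18,-24)
river: ρ → (-24,30,33)
river: ρ → (33,36,-21)
river: ρ → (-21,48,21)
river: ρ → (21,36,-33)
river: ρ → (-33,30,24)
river: ρ → (24,18,-39)
river: ρ → (-39,60,3)
river: ρ → (3,60,-39)
river: ρ → (-39,18,24)
river: ρ → (24,30,-33)
river: ρ → (-33,36,21)
river: ρ → (21,48,-21)
river: ρ → (-21,36,33)
river: ρ → (33,30,-24)
ρ-cycle length = 18 (tail of 1 descent step not counted)

18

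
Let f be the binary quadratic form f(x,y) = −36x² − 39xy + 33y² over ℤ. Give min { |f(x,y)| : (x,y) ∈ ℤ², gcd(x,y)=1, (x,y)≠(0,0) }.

descent: ρ → (33,39,-36)  [lands on river]
river: ρ → (-36,33,36)
river: ρ → (36,39,-33)
river: ρ → (-33,27,42)
river: ρ → (42,57,-18)
river: ρ → (-18,51,51)
river: ρ → (51,51,-18)
river: ρ → (-18,57,42)
river: ρ → (42,27,-33)
river: ρ → (-33,39,36)
river: ρ → (36,33,-36)
river: ρ → (-36,39,33)
river: ρ → (33,27,-42)
river: ρ → (-42,57,18)
river: ρ → (18,51,-51)
river: ρ → (-51,51,18)
river: ρ → (18,57,-42)
river: ρ → (-42,27,33)
closes: descent 1, river 18
min |a| on river = 18

18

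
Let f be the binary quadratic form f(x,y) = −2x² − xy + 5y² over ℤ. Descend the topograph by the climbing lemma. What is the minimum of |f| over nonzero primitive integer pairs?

descent: ρ → (5,1,-2)
descent: ρ → (-2,3,4)  [lands on river]
river: ρ → (4,5,-1)
river: ρ → (-1,5,4)
river: ρ → (4,3,-2)
river: ρ → (-2,5,2)
river: ρ → (2,3,-4)
river: ρ → (-4,5,1)
river: ρ → (1,5,-4)
river: ρ → (-4,3,2)
river: ρ → (2,5,-2)
closes: descent 2, river 10
min |a| on river = 1

1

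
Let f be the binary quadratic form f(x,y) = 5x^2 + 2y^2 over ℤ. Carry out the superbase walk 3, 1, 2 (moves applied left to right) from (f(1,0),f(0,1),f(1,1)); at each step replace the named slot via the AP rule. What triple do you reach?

start (5,2,7) = (f(1,0),f(0,1),f(1,1))
replace slot 3: 2·(5+2) − 7 = 7 → (5,2,7)
replace slot 1: 2·(2+7) − 5 = 13 → (13,2,7)
replace slot 2: 2·(13+7) − 2 = 38 → (13,38,7)

13,38,7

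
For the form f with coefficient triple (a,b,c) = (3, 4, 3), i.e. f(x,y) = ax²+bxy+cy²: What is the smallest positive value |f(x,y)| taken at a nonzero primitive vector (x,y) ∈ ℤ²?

translate: b→-2 (≡4 mod 6), so (3,4,3)→(3,-2,2)
flip: (3,-2,2)→(2,2,3)
reduced (well bottom): (2,2,3) with a≤c, −a<b≤a
well minimum = a = 2

2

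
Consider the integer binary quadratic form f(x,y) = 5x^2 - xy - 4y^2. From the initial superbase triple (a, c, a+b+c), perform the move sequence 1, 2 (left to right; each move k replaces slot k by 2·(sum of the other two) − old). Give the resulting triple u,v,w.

start (5,-4,0) = (f(1,0),f(0,1),f(1,1))
replace slot 1: 2·((-4)+0) − 5 = -13 → (-13,-4,0)
replace slot 2: 2·((-13)+0) − (-4) = -22 → (-13,-22,0)

-13,-22,0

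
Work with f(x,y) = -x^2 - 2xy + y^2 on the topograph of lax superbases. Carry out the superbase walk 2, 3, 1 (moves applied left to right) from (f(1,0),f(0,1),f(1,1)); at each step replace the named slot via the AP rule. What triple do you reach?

start (-1,1,-2) = (f(1,0),f(0,1),f(1,1))
replace slot 2: 2·((-1)+(-2)) − 1 = -7 → (-1,-7,-2)
replace slot 3: 2·((-1)+(-7)) − (-2) = -14 → (-1,-7,-14)
replace slot 1: 2·((-7)+(-14)) − (-1) = -41 → (-41,-7,-14)

-41,-7,-14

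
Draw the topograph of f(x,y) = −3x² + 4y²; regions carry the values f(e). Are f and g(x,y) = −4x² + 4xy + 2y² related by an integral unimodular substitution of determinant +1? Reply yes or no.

D₁ = 48, D₂ = 48
river cycle of f (length 2): (-3, 6, 1), (1, 6, -3)
river cycle of g (length 2): (2, 4, -4), (-4, 4, 2)
cycles differ ⇒ inequivalent

no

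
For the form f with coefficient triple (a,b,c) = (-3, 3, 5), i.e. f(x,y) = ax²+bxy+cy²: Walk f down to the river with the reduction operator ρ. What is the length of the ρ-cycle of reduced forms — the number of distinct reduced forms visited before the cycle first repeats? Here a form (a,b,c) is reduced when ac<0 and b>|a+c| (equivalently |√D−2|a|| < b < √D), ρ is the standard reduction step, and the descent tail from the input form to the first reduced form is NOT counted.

D = 69, ⌊√D⌋ = 8
river: ρ → (5,7,-1)
river: ρ → (-1,7,5)
river: ρ → (5,3,-3)
river: ρ → (-3,3,5)
ρ-cycle length = 4 (tail of 0 descent steps not counted)

4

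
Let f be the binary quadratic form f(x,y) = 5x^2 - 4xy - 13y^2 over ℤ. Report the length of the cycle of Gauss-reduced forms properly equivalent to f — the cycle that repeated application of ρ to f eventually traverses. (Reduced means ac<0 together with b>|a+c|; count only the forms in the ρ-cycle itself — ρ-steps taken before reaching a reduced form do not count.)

D = 276, ⌊√D⌋ = 16
descent: ρ → (-13,4,5)
descent: ρ → (5,16,-1)  [lands on river]
river: ρ → (-1,16,5)
river: ρ → (5,14,-4)
river: ρ → (-4,10,11)
river: ρ → (11,12,-3)
river: ρ → (-3,12,11)
river: ρ → (11,10,-4)
river: ρ → (-4,14,5)
ρ-cycle length = 8 (tail of 2 descent steps not counted)

8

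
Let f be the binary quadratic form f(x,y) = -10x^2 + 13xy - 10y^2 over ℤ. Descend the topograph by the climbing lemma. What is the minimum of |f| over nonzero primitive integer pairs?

translate: b→7 (≡-13 mod 20), so (10,-13,10)→(10,7,7)
flip: (10,7,7)→(7,-7,10)
translate: b→7 (≡-7 mod 14), so (7,-7,10)→(7,7,10)
reduced (well bottom): (7,7,10) with a≤c, −a<b≤a
well minimum |f| = |-7| = 7 (negative-definite)

7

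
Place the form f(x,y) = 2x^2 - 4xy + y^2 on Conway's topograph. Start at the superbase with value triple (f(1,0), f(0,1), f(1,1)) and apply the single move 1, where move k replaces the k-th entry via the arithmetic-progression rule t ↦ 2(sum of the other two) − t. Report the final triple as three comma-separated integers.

start (2,1,-1) = (f(1,0),f(0,1),f(1,1))
replace slot 1: 2·(1+(-1)) − 2 = -2 → (-2,1,-1)

-2,1,-1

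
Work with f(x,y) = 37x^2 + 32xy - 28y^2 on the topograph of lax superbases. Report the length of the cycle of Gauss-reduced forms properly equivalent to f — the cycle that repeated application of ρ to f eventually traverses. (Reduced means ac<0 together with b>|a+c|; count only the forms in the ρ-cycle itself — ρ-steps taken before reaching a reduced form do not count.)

D = 5168, ⌊√D⌋ = 71
river: ρ → (-28,24,41)
river: ρ → (41,58,-11)
river: ρ → (-11,52,56)
river: ρ → (56,60,-7)
river: ρ → (-7,66,29)
river: ρ → (29,50,-23)
river: ρ → (-23,42,37)
river: ρ → (37,32,-28)
ρ-cycle length = 8 (tail of 0 descent steps not counted)

8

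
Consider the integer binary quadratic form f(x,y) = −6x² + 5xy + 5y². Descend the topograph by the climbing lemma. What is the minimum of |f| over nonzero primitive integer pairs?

river: ρ → (5,5,-6)
river: ρ → (-6,7,4)
river: ρ → (4,9,-4)
river: ρ → (-4,7,6)
river: ρ → (6,5,-5)
river: ρ → (-5,5,6)
river: ρ → (6,7,-4)
river: ρ → (-4,9,4)
river: ρ → (4,7,-6)
river: ρ → (-6,5,5)
closes: descent 0, river 10
min |a| on river = 4

4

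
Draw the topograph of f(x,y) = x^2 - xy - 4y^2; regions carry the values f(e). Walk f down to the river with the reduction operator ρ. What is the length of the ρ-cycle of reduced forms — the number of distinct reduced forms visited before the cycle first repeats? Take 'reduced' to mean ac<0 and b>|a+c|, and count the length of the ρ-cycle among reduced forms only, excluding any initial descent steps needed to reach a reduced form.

D = 17, ⌊√D⌋ = 4
descent: ρ → (-4,1,1)
descent: ρ → (1,3,-2)  [lands on river]
river: ρ → (-2,1,2)
river: ρ → (2,3,-1)
river: ρ → (-1,3,2)
river: ρ → (2,1,-2)
river: ρ → (-2,3,1)
ρ-cycle length = 6 (tail of 2 descent steps not counted)

6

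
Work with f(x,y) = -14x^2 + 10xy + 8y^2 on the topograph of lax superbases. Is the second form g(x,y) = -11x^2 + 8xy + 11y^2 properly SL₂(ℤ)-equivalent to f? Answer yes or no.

D₁ = 548, D₂ = 548
river cycle of f (length 14): (8, 22, -2), (-2, 22, 8), (8, 10, -14), (-14, 18, 4), (4, 22, -4), (-4, 18, 14), (14, 10, -8), (-8, 22, 2), (2, 22, -8), (-8, 10, 14), … (4 more)
river cycle of g (length 18): (11, 14, -8), (-8, 18, 7), (7, 10, -16), (-16, 22, 1), (1, 22, -16), (-16, 10, 7), (7, 18, -8), (-8, 14, 11), (11, 8, -11), (-11, 14, 8), … (8 more)
cycles differ ⇒ inequivalent

no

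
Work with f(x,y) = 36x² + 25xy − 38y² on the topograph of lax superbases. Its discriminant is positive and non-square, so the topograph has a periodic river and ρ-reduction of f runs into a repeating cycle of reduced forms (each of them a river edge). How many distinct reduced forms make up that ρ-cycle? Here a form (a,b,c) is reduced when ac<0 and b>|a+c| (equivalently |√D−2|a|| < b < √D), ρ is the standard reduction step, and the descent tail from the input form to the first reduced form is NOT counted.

D = 6097, ⌊√D⌋ = 78
river: ρ → (-38,51,23)
river: ρ → (23,41,-48)
river: ρ → (-48,55,16)
river: ρ → (16,73,-12)
river: ρ → (-12,71,22)
river: ρ → (22,61,-27)
river: ρ → (-27,47,36)
river: ρ → (36,25,-38)
ρ-cycle length = 8 (tail of 0 descent steps not counted)

8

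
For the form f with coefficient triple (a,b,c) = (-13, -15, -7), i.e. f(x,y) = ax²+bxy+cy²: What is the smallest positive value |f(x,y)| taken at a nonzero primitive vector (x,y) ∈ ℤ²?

translate: b→-11 (≡15 mod 26), so (13,15,7)→(13,-11,5)
flip: (13,-11,5)→(5,11,13)
translate: b→1 (≡11 mod 10), so (5,11,13)→(5,1,7)
reduced (well bottom): (5,1,7) with a≤c, −a<b≤a
well minimum |f| = |-5| = 5 (negative-definite)

5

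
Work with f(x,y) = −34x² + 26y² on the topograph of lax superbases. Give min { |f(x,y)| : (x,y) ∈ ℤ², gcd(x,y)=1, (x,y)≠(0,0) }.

descent: ρ → (26,52,-8)  [lands on river]
river: ρ → (-8,44,50)
river: ρ → (50,56,-2)
river: ρ → (-2,56,50)
river: ρ → (50,44,-8)
river: ρ → (-8,52,26)
closes: descent 1, river 6
min |a| on river = 2

2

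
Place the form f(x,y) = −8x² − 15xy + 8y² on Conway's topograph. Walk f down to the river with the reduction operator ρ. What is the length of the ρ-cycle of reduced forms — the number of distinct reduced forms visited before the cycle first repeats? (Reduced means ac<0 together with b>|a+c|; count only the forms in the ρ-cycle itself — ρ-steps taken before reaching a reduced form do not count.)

D = 481, ⌊√D⌋ = 21
descent: ρ → (8,15,-8)  [lands on river]
river: ρ → (-8,17,6)
river: ρ → (6,19,-5)
river: ρ → (-5,21,2)
river: ρ → (2,19,-15)
river: ρ → (-15,11,6)
river: ρ → (6,13,-13)
river: ρ → (-13,13,6)
river: ρ → (6,11,-15)
river: ρ → (-15,19,2)
river: ρ → (2,21,-5)
river: ρ → (-5,19,6)
river: ρ → (6,17,-8)
river: ρ → (-8,15,8)
river: ρ → (8,17,-6)
river: ρ → (-6,19,5)
river: ρ → (5,21,-2)
river: ρ → (-2,19,15)
river: ρ → (15,11,-6)
river: ρ → (-6,13,13)
river: ρ → (13,13,-6)
river: ρ → (-6,11,15)
river: ρ → (15,19,-2)
river: ρ → (-2,21,5)
river: ρ → (5,19,-6)
river: ρ → (-6,17,8)
ρ-cycle length = 26 (tail of 1 descent step not counted)

26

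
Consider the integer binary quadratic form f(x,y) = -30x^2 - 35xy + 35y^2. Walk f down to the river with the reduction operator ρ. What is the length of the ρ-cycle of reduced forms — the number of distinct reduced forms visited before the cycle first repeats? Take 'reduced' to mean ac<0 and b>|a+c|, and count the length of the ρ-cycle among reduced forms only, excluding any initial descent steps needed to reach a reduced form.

D = 5425, ⌊√D⌋ = 73
descent: ρ → (35,35,-30)  [lands on river]
river: ρ → (-30,25,40)
river: ρ → (40,55,-15)
river: ρ → (-15,65,20)
river: ρ → (20,55,-30)
river: ρ → (-30,65,10)
river: ρ → (10,55,-60)
river: ρ → (-60,65,5)
river: ρ → (5,65,-60)
river: ρ → (-60,55,10)
river: ρ → (10,65,-30)
river: ρ → (-30,55,20)
river: ρ → (20,65,-15)
river: ρ → (-15,55,40)
river: ρ → (40,25,-30)
river: ρ → (-30,35,35)
ρ-cycle length = 16 (tail of 1 descent step not counted)

16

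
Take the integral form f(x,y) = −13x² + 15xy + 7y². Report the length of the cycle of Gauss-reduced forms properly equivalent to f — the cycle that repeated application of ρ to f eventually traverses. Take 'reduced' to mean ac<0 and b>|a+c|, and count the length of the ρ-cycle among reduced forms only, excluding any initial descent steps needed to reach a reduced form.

D = 589, ⌊√D⌋ = 24
river: ρ → (7,13,-15)
river: ρ → (-15,17,5)
river: ρ → (5,23,-3)
river: ρ → (-3,19,19)
river: ρ → (19,19,-3)
river: ρ → (-3,23,5)
river: ρ → (5,17,-15)
river: ρ → (-15,13,7)
river: ρ → (7,15,-13)
river: ρ → (-13,11,9)
river: ρ → (9,7,-15)
river: ρ → (-15,23,1)
river: ρ → (1,23,-15)
river: ρ → (-15,7,9)
river: ρ → (9,11,-13)
river: ρ → (-13,15,7)
ρ-cycle length = 16 (tail of 0 descent steps not counted)

16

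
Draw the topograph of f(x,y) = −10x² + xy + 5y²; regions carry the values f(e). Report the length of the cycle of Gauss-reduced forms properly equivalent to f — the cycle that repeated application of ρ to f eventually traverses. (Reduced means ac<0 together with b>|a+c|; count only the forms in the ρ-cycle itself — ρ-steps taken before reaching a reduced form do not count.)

D = 201, ⌊√D⌋ = 14
descent: ρ → (5,9,-6)  [lands on river]
river: ρ → (-6,3,8)
river: ρ → (8,13,-1)
river: ρ → (-1,13,8)
river: ρ → (8,3,-6)
river: ρ → (-6,9,5)
river: ρ → (5,11,-4)
river: ρ → (-4,13,2)
river: ρ → (2,11,-10)
river: ρ → (-10,9,3)
river: ρ → (3,9,-10)
river: ρ → (-10,11,2)
river: ρ → (2,13,-4)
river: ρ → (-4,11,5)
ρ-cycle length = 14 (tail of 1 descent step not counted)

14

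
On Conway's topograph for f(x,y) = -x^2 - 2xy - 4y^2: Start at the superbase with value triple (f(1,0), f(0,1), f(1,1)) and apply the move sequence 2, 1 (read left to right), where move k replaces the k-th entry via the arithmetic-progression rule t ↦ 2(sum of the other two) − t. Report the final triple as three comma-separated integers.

start (-1,-4,-7) = (f(1,0),f(0,1),f(1,1))
replace slot 2: 2·((-1)+(-7)) − (-4) = -12 → (-1,-12,-7)
replace slot 1: 2·((-12)+(-7)) − (-1) = -37 → (-37,-12,-7)

-37,-12,-7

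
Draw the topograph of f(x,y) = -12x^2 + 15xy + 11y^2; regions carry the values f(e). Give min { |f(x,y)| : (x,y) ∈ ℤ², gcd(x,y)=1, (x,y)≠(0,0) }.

river: ρ → (11,7,-16)
river: ρ → (-16,25,2)
river: ρ → (2,27,-3)
river: ρ → (-3,27,2)
river: ρ → (2,25,-16)
river: ρ → (-16,7,11)
river: ρ → (11,15,-12)
river: ρ → (-12,9,14)
river: ρ → (14,19,-7)
river: ρ → (-7,23,8)
river: ρ → (8,25,-4)
river: ρ → (-4,23,14)
river: ρ → (14,5,-13)
river: ρ → (-13,21,6)
river: ρ → (6,27,-1)
river: ρ → (-1,27,6)
river: ρ → (6,21,-13)
river: ρ → (-13,5,14)
river: ρ → (14,23,-4)
river: ρ → (-4,25,8)
river: ρ → (8,23,-7)
river: ρ → (-7,19,14)
river: ρ → (14,9,-12)
river: ρ → (-12,15,11)
closes: descent 0, river 24
min |a| on river = 1

1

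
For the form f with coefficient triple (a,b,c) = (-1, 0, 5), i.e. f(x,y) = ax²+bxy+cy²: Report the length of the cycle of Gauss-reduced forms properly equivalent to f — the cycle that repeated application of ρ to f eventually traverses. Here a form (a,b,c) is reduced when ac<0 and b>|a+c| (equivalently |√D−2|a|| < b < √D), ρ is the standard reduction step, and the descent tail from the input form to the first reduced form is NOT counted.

D = 20, ⌊√D⌋ = 4
descent: ρ → (5,0,-1)
descent: ρ → (-1,4,1)  [lands on river]
river: ρ → (1,4,-1)
ρ-cycle length = 2 (tail of 2 descent steps not counted)

2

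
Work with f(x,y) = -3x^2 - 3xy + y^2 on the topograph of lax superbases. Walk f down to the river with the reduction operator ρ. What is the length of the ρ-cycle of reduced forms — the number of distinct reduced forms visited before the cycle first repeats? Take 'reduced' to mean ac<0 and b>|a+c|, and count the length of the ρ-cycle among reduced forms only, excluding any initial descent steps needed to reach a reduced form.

D = 21, ⌊√D⌋ = 4
descent: ρ → (1,3,-3)  [lands on river]
river: ρ → (-3,3,1)
ρ-cycle length = 2 (tail of 1 descent step not counted)

2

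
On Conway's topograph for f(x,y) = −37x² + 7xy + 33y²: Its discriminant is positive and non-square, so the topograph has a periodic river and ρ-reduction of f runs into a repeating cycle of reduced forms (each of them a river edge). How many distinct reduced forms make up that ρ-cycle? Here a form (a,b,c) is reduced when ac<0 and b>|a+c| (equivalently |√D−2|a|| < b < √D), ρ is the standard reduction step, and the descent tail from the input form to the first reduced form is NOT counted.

D = 4933, ⌊√D⌋ = 70
river: ρ → (33,59,-11)
river: ρ → (-11,51,53)
river: ρ → (53,55,-9)
river: ρ → (-9,53,59)
river: ρ → (59,65,-3)
river: ρ → (-3,67,37)
river: ρ → (37,7,-33)
river: ρ → (-33,59,11)
river: ρ → (11,51,-53)
river: ρ → (-53,55,9)
river: ρ → (9,53,-59)
river: ρ → (-59,65,3)
river: ρ → (3,67,-37)
river: ρ → (-37,7,33)
ρ-cycle length = 14 (tail of 0 descent steps not counted)

14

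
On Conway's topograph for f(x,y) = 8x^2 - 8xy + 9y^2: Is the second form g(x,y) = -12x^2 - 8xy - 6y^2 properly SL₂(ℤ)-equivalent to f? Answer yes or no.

D₁ = -224, D₂ = -224
f: translate: b→8 (≡-8 mod 16), so (8,-8,9)→(8,8,9)
f: reduced (well bottom): (8,8,9) with a≤c, −a<b≤a
g is negative-definite; reduce −g:
−g: flip: (12,8,6)→(6,-8,12)
−g: translate: b→4 (≡-8 mod 12), so (6,-8,12)→(6,4,10)
−g: reduced (well bottom): (6,4,10) with a≤c, −a<b≤a
flip sign back: reduced form of g is (-6,-4,-10)
reduced forms (8, 8, 9) vs (-6, -4, -10) ⇒ inequivalent

no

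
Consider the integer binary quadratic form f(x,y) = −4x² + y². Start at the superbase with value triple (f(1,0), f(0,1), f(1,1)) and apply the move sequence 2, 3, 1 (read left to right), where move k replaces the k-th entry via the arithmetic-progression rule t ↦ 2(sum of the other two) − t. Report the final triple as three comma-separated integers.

start (-4,1,-3) = (f(1,0),f(0,1),f(1,1))
replace slot 2: 2·((-4)+(-3)) − 1 = -15 → (-4,-15,-3)
replace slot 3: 2·((-4)+(-15)) − (-3) = -35 → (-4,-15,-35)
replace slot 1: 2·((-15)+(-35)) − (-4) = -96 → (-96,-15,-35)

-96,-15,-35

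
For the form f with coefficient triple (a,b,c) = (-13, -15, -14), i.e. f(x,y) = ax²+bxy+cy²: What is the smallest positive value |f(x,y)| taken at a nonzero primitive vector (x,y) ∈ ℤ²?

translate: b→-11 (≡15 mod 26), so (13,15,14)→(13,-11,12)
flip: (13,-11,12)→(12,11,13)
reduced (well bottom): (12,11,13) with a≤c, −a<b≤a
well minimum |f| = |-12| = 12 (negative-definite)

12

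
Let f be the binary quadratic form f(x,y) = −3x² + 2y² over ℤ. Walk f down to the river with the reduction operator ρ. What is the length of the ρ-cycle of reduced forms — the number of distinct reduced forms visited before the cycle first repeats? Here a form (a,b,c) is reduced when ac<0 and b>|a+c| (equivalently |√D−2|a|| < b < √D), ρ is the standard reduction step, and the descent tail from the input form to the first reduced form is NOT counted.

D = 24, ⌊√D⌋ = 4
descent: ρ → (2,4,-1)  [lands on river]
river: ρ → (-1,4,2)
ρ-cycle length = 2 (tail of 1 descent step not counted)

2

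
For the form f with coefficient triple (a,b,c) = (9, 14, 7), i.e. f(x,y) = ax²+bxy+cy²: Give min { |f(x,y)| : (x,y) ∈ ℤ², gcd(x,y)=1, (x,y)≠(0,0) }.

translate: b→-4 (≡14 mod 18), so (9,14,7)→(9,-4,2)
flip: (9,-4,2)→(2,4,9)
translate: b→0 (≡4 mod 4), so (2,4,9)→(2,0,7)
reduced (well bottom): (2,0,7) with a≤c, −a<b≤a
well minimum = a = 2

2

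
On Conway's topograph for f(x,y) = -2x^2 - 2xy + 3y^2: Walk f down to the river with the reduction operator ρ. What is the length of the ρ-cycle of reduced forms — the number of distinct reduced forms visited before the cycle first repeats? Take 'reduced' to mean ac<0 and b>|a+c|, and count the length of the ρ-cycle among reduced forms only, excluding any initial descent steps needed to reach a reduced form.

D = 28, ⌊√D⌋ = 5
descent: ρ → (3,2,-2)  [lands on river]
river: ρ → (-2,2,3)
river: ρ → (3,4,-1)
river: ρ → (-1,4,3)
ρ-cycle length = 4 (tail of 1 descent step not counted)

4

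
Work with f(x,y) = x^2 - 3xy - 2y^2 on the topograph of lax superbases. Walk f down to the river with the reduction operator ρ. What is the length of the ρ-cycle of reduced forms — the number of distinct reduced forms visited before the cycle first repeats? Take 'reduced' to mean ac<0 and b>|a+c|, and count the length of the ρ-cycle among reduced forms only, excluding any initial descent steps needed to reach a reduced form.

D = 17, ⌊√D⌋ = 4
descent: ρ → (-2,3,1)  [lands on river]
river: ρ → (1,3,-2)
river: ρ → (-2,1,2)
river: ρ → (2,3,-1)
river: ρ → (-1,3,2)
river: ρ → (2,1,-2)
ρ-cycle length = 6 (tail of 1 descent step not counted)

6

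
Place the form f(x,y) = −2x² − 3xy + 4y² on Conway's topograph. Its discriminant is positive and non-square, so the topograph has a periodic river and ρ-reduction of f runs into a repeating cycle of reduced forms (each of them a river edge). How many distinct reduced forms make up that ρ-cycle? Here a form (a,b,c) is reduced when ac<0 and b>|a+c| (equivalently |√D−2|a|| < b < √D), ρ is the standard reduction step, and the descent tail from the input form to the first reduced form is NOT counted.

D = 41, ⌊√D⌋ = 6
descent: ρ → (4,3,-2)  [lands on river]
river: ρ → (-2,5,2)
river: ρ → (2,3,-4)
river: ρ → (-4,5,1)
river: ρ → (1,5,-4)
river: ρ → (-4,3,2)
river: ρ → (2,5,-2)
river: ρ → (-2,3,4)
river: ρ → (4,5,-1)
river: ρ → (-1,5,4)
ρ-cycle length = 10 (tail of 1 descent step not counted)

10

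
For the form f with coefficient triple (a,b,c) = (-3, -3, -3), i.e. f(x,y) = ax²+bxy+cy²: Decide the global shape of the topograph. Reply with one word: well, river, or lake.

D = b²−4ac = (-3)² − 4·(-3)·(-3) = -27
D < 0 ⇒ definite ⇒ every region one sign ⇒ single well

well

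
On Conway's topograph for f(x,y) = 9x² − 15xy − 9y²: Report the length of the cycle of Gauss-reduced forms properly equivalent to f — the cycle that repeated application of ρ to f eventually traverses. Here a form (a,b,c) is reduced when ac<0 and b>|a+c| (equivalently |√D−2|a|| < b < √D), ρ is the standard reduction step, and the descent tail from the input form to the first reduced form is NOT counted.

D = 549, ⌊√D⌋ = 23
descent: ρ → (-9,15,9)  [lands on river]
river: ρ → (9,21,-3)
river: ρ → (-3,21,9)
river: ρ → (9,15,-9)
river: ρ → (-9,21,3)
river: ρ → (3,21,-9)
ρ-cycle length = 6 (tail of 1 descent step not counted)

6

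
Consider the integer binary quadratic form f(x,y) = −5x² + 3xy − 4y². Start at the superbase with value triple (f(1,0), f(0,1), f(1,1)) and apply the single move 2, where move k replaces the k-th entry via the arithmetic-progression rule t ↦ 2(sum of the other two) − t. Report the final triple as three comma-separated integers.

start (-5,-4,-6) = (f(1,0),f(0,1),f(1,1))
replace slot 2: 2·((-5)+(-6)) − (-4) = -18 → (-5,-18,-6)

-5,-18,-6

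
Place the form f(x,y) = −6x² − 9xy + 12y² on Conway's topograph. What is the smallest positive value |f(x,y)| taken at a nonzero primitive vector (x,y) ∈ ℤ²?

descent: ρ → (12,9,-6)  [lands on river]
river: ρ → (-6,15,6)
river: ρ → (6,9,-12)
river: ρ → (-12,15,3)
river: ρ → (3,15,-12)
river: ρ → (-12,9,6)
river: ρ → (6,15,-6)
river: ρ → (-6,9,12)
river: ρ → (12,15,-3)
river: ρ → (-3,15,12)
closes: descent 1, river 10
min |a| on river = 3

3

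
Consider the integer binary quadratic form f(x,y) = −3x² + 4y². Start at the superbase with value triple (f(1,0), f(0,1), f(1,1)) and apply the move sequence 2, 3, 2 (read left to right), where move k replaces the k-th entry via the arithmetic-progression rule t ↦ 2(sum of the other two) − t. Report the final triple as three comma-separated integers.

start (-3,4,1) = (f(1,0),f(0,1),f(1,1))
replace slot 2: 2·((-3)+1) − 4 = -8 → (-3,-8,1)
replace slot 3: 2·((-3)+(-8)) − 1 = -23 → (-3,-8,-23)
replace slot 2: 2·((-3)+(-23)) − (-8) = -44 → (-3,-44,-23)

-3,-44,-23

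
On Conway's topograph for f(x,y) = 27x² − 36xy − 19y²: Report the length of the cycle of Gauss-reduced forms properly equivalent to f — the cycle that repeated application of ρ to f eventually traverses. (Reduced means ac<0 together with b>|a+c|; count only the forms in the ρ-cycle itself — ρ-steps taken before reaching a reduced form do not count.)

D = 3348, ⌊√D⌋ = 57
descent: ρ → (-19,36,27)  [lands on river]
river: ρ → (27,18,-28)
river: ρ → (-28,38,17)
river: ρ → (17,30,-36)
river: ρ → (-36,42,11)
river: ρ → (11,46,-28)
river: ρ → (-28,10,29)
river: ρ → (29,48,-9)
river: ρ → (-9,42,44)
river: ρ → (44,46,-7)
river: ρ → (-7,52,23)
river: ρ → (23,40,-19)
ρ-cycle length = 12 (tail of 1 descent step not counted)

12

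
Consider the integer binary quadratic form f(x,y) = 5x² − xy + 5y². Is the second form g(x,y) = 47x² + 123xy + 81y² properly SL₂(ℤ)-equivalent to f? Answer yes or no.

D₁ = -99, D₂ = -99
f: flip: (5,-1,5)→(5,1,5)
f: reduced (well bottom): (5,1,5) with a≤c, −a<b≤a
g: translate: b→29 (≡123 mod 94), so (47,123,81)→(47,29,5)
g: flip: (47,29,5)→(5,-29,47)
g: translate: b→1 (≡-29 mod 10), so (5,-29,47)→(5,1,5)
g: reduced (well bottom): (5,1,5) with a≤c, −a<b≤a
reduced forms (5, 1, 5) vs (5, 1, 5) ⇒ equivalent

yes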